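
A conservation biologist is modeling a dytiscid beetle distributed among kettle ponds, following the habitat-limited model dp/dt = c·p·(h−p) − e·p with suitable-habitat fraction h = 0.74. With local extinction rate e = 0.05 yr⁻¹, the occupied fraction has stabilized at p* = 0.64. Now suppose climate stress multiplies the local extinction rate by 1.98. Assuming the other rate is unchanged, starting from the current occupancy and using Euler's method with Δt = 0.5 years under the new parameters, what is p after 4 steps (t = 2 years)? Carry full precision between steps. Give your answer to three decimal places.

0.592

Balance c(h−p*) = e gives c = e/(0.74 − 0.64000) = 0.05/0.10000 = 0.50000.
Starting from p₀ = 0.64000; update p ← p + (dp/dt)·Δt with the new parameters.
step 1: Δp = -0.01568, p = 0.62432
step 2: Δp = -0.01285, p = 0.61147
step 3: Δp = -0.01062, p = 0.60085
step 4: Δp = -0.00884, p = 0.59201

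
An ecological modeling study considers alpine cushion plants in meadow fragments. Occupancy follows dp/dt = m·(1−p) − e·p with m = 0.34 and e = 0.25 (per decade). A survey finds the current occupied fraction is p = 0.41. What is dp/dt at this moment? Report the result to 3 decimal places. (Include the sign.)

0.098

Colonization term: m·(1−p) = 0.34×0.5900 = 0.20060.
Extinction term: e·p = 0.10250.
dp/dt = 0.20060 − 0.10250 = 0.09810.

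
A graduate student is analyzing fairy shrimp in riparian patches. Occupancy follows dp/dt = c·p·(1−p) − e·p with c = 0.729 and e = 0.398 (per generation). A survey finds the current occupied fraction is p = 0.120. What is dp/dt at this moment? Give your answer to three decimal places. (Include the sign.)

Colonization term: c·p·(1−p) = 0.729×0.120×0.8800 = 0.07698.
Extinction term: e·p = 0.04776.
dp/dt = 0.07698 − 0.04776 = 0.02922.

0.029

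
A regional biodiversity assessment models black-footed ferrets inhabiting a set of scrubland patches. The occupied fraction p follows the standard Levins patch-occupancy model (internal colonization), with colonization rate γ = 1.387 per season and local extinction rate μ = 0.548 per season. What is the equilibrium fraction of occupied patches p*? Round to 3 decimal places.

Setting dp/dt = 0 and dividing through by p* gives γ·(1−p*) = μ.
So p* = 1 − μ/γ = 1 − 0.548/1.387 = 1 − 0.3951 = 0.6049.

0.605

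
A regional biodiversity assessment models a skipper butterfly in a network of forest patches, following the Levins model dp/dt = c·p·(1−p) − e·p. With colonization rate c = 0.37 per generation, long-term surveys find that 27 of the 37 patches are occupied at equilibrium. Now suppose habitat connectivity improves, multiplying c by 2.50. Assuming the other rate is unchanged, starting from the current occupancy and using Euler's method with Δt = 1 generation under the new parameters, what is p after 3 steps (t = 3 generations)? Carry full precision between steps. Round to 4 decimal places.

Observed p* = 27/37 = 0.72973.
Balance c(1−p*) = e gives e = 0.37×(1 − 0.72973) = 0.10000.
Starting from p₀ = 0.72973; update p ← p + (dp/dt)·Δt with the new parameters.
  1  |  dp/dt·Δt = +0.109459  |  p_1 = 0.839189
  2  |  dp/dt·Δt = +0.040910  |  p_2 = 0.880100
  3  |  dp/dt·Δt = +0.009600  |  p_3 = 0.889700

0.8897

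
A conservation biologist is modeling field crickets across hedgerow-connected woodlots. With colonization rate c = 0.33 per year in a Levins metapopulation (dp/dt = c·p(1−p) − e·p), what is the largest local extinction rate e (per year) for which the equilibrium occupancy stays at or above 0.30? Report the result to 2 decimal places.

0.23

1 − e/c ≥ 0.30 ⇒ e ≤ c(1 − 0.30) = 0.33 × 0.7000.
e_max = 0.2310.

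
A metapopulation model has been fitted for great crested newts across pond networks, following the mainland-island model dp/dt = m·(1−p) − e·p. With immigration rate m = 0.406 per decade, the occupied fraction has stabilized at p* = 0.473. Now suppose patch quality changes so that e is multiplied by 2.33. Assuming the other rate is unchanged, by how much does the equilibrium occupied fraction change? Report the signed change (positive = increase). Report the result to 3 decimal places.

-0.195

Balance m(1−p*) = e·p* gives e = m(1−p*)/p* = 0.406×0.52700/0.47300 = 0.45235.
New p* = m/(m+e) = 0.40600/(0.40600+1.05398) = 0.27809.
Δp* = 0.27809 − 0.47300 = -0.19491.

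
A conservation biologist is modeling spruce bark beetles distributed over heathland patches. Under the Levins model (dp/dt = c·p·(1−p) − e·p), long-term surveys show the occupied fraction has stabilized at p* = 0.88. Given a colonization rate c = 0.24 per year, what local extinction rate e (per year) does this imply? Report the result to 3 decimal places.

0.029

At equilibrium c(1−p*) = e.
e = 0.24 × (1 − 0.88) = 0.24 × 0.1200 = 0.0288.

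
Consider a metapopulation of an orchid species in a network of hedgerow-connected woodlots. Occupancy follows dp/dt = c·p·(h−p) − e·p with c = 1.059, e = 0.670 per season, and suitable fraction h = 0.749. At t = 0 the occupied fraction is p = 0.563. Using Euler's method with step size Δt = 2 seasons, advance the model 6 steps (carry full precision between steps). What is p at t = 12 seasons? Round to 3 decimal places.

Update rule: p ← p + [c·p·(h−p) − e·p]·Δt with Δt = 2.
p: 0.56300 → 0.03037  (Δp = -0.53263)
p: 0.03037 → 0.03590  (Δp = +0.00553)
p: 0.03590 → 0.04202  (Δp = +0.00612)
p: 0.04202 → 0.04863  (Δp = +0.00661)
p: 0.04863 → 0.05560  (Δp = +0.00697)
p: 0.05560 → 0.06276  (Δp = +0.00715)

0.063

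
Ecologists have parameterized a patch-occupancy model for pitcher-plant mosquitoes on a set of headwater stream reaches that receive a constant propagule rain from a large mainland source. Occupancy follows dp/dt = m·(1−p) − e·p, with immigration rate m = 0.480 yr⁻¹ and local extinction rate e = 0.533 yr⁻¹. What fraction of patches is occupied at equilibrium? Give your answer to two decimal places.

0.47

Setting dp/dt = 0: m − m·p* = e·p*, so m = (m+e)·p*.
p* = m/(m+e) = 0.480/(0.480+0.533) = 0.480/1.0130 = 0.4738.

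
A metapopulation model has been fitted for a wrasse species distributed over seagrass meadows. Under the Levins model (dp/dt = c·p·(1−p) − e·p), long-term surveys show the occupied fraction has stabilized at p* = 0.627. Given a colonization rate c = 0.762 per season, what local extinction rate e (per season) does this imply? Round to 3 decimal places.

At equilibrium c(1−p*) = e.
e = 0.762 × (1 − 0.627) = 0.762 × 0.3730 = 0.2842.

0.284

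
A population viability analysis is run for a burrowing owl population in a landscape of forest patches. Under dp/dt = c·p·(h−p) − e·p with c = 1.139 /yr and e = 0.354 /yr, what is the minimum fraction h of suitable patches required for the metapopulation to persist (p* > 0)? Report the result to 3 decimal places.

0.311

p* = h − e/c is positive only when h > e/c.
h_min = e/c = 0.354/1.139 = 0.3108.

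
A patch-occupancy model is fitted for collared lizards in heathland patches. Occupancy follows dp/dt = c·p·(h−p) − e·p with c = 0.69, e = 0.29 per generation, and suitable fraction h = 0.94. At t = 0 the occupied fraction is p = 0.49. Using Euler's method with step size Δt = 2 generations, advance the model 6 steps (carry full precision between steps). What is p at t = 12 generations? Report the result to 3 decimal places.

0.520

Update rule: p ← p + [c·p·(h−p) − e·p]·Δt with Δt = 2.
p: 0.49000 → 0.51009  (Δp = +0.02009)
p: 0.51009 → 0.51686  (Δp = +0.00677)
p: 0.51686 → 0.51889  (Δp = +0.00203)
p: 0.51889 → 0.51948  (Δp = +0.00058)
p: 0.51948 → 0.51964  (Δp = +0.00017)
p: 0.51964 → 0.51969  (Δp = +0.00005)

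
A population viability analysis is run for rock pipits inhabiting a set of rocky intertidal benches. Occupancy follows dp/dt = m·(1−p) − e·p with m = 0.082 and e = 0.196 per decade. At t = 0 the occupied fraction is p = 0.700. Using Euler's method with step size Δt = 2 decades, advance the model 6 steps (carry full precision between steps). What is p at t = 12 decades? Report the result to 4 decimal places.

Update rule: p ← p + [m·(1−p) − e·p]·Δt with Δt = 2.
p: 0.70000 → 0.47480  (Δp = -0.22520)
p: 0.47480 → 0.37481  (Δp = -0.09999)
p: 0.37481 → 0.33042  (Δp = -0.04440)
p: 0.33042 → 0.31070  (Δp = -0.01971)
p: 0.31070 → 0.30195  (Δp = -0.00875)
p: 0.30195 → 0.29807  (Δp = -0.00389)

0.2981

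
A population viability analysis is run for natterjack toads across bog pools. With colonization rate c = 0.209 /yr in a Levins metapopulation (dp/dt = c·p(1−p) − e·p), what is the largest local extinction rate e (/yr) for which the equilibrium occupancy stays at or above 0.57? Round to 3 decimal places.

0.090

1 − e/c ≥ 0.57 ⇒ e ≤ c(1 − 0.57) = 0.209 × 0.4300.
e_max = 0.0899.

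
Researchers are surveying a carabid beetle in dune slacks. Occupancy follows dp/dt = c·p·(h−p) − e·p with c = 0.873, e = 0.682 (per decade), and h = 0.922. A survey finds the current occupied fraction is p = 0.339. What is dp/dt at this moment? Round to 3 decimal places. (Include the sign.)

Colonization term: c·p·(h−p) = 0.873×0.339×0.5830 = 0.17254.
Extinction term: e·p = 0.23120.
dp/dt = 0.17254 − 0.23120 = -0.05866.

-0.059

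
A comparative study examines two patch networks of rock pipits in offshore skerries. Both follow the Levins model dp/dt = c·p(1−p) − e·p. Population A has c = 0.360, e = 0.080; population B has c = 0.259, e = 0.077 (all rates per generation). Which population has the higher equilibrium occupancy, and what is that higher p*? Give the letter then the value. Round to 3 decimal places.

A, 0.778

A: p*_A = 1 − 0.080/0.360 = 0.7778.
B: p*_B = 1 − 0.077/0.259 = 0.7027.
A is higher at 0.7778.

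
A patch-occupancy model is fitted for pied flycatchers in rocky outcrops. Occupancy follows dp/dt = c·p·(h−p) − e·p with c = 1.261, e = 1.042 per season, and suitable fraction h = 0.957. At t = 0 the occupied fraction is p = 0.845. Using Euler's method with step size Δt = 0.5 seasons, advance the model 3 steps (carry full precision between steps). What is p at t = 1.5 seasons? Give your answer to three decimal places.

Update rule: p ← p + [c·p·(h−p) − e·p]·Δt with Δt = 0.5.
t = 0.5: p = 0.84500 + (-0.38057) = 0.46443
t = 1: p = 0.46443 + (-0.09773) = 0.36670
t = 1.5: p = 0.36670 + (-0.05457) = 0.31213

0.312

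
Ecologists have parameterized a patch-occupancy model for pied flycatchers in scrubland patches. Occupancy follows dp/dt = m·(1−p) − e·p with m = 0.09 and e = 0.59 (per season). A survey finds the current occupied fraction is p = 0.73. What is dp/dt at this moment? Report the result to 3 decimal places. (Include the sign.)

-0.406

Colonization term: m·(1−p) = 0.09×0.2700 = 0.02430.
Extinction term: e·p = 0.43070.
dp/dt = 0.02430 − 0.43070 = -0.40640.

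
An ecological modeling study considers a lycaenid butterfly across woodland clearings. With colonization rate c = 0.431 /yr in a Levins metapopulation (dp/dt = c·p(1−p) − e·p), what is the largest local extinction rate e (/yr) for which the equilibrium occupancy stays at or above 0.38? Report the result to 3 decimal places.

1 − e/c ≥ 0.38 ⇒ e ≤ c(1 − 0.38) = 0.431 × 0.6200.
e_max = 0.2672.

0.267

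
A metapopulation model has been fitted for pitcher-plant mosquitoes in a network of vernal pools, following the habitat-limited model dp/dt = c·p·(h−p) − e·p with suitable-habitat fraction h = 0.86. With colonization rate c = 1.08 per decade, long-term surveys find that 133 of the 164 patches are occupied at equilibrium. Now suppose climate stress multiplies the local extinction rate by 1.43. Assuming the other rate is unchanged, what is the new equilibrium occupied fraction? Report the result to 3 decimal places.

Observed p* = 133/164 = 0.81098.
Balance c(h−p*) = e gives e = 1.08×(0.86 − 0.81098) = 0.05294.
New p* = 0.86 − e/c = 0.86 − 0.07570/1.08000 = 0.78991.

0.790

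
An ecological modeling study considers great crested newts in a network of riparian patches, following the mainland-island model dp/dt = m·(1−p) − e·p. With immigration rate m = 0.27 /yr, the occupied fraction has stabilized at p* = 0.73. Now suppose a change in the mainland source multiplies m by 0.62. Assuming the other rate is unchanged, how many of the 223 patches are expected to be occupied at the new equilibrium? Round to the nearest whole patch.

140

Balance m(1−p*) = e·p* gives e = m(1−p*)/p* = 0.27×0.27000/0.73000 = 0.09986.
New p* = m/(m+e) = 0.16740/(0.16740+0.09986) = 0.62636.
Expected occupied = 223 × 0.62636 = 139.68 ≈ 140.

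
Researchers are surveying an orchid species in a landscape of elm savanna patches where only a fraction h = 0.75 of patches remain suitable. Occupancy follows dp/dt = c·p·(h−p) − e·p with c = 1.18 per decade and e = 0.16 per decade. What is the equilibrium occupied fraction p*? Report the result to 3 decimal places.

0.614

Setting dp/dt = 0 and dividing by p* gives c·(h−p*) = e.
So p* = h − e/c = 0.75 − 0.16/1.18 = 0.75 − 0.1356 = 0.6144.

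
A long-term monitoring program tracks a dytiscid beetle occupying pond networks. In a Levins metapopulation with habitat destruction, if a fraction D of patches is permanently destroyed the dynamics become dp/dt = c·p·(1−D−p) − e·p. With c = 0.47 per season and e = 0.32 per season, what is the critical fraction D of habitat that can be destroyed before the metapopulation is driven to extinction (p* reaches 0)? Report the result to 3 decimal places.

0.319

The nontrivial equilibrium is p* = (1−D) − e/c; extinction occurs when this hits zero.
So D_crit = 1 − e/c = 1 − 0.32/0.47 = 1 − 0.6809 = 0.3191.
This equals the undisturbed p*, a classic result of Lande's extension.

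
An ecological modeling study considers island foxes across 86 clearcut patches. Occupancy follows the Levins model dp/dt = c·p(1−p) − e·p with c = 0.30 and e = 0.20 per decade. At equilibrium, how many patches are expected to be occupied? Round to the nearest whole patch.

29

p* = 1 − e/c = 1 − 0.20/0.30 = 0.3333.
Expected occupied patches = N × p* = 86 × 0.3333 = 28.67 ≈ 29.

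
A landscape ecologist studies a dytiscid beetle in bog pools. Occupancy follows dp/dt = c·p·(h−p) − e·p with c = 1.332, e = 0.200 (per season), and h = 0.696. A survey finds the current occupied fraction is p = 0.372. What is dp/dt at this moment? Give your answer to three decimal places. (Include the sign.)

Colonization term: c·p·(h−p) = 1.332×0.372×0.3240 = 0.16054.
Extinction term: e·p = 0.07440.
dp/dt = 0.16054 − 0.07440 = 0.08614.

0.086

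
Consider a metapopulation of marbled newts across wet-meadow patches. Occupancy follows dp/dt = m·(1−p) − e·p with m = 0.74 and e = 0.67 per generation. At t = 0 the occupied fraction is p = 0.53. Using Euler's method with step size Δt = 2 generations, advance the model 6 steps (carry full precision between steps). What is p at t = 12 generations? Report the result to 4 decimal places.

0.7130

Update rule: p ← p + [m·(1−p) − e·p]·Δt with Δt = 2.
t = 2: p = 0.53000 + (-0.01460) = 0.51540
t = 4: p = 0.51540 + (+0.02657) = 0.54197
t = 6: p = 0.54197 + (-0.04836) = 0.49361
t = 8: p = 0.49361 + (+0.08802) = 0.58163
t = 10: p = 0.58163 + (-0.16019) = 0.42144
t = 12: p = 0.42144 + (+0.29155) = 0.71298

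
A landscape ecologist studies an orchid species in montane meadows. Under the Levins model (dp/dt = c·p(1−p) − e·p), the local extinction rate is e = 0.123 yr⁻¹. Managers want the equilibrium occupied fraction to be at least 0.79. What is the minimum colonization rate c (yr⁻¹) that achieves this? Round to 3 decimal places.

p* = 1 − e/c ≥ 0.79 requires e/c ≤ 0.2100, i.e. c ≥ e/0.2100.
c_min = 0.123/0.2100 = 0.5857.

0.586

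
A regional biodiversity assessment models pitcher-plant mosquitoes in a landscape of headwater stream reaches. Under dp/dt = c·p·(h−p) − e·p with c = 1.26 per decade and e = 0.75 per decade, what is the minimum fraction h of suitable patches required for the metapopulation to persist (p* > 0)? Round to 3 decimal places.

0.595

p* = h − e/c is positive only when h > e/c.
h_min = e/c = 0.75/1.26 = 0.5952.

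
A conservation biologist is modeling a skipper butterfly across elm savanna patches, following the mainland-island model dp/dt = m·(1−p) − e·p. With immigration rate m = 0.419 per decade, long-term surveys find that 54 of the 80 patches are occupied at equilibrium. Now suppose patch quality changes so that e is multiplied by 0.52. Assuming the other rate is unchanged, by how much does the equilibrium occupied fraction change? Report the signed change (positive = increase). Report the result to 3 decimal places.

Observed p* = 54/80 = 0.67500.
Balance m(1−p*) = e·p* gives e = m(1−p*)/p* = 0.419×0.32500/0.67500 = 0.20174.
New p* = m/(m+e) = 0.41900/(0.41900+0.10490) = 0.79977.
Δp* = 0.79977 − 0.67500 = +0.12477.

0.125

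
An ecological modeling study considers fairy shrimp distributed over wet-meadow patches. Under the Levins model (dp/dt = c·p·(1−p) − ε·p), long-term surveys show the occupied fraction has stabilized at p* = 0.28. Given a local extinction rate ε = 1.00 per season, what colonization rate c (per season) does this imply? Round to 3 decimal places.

1.389

At equilibrium c(1−p*) = ε, so c = ε/(1−p*).
c = 1.00/(1 − 0.28) = 1.00/0.7200 = 1.3889.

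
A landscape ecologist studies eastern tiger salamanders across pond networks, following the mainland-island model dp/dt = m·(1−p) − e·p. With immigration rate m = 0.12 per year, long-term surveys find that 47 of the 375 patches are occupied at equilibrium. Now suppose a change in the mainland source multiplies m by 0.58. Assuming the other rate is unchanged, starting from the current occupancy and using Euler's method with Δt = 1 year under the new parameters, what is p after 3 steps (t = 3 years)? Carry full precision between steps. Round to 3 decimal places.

Observed p* = 47/375 = 0.12533.
Balance m(1−p*) = e·p* gives e = m(1−p*)/p* = 0.12×0.87467/0.12533 = 0.83745.
Starting from p₀ = 0.12533; update p ← p + (dp/dt)·Δt with the new parameters.
  1  |  dp/dt·Δt = -0.044083  |  p_1 = 0.081250
  2  |  dp/dt·Δt = -0.004098  |  p_2 = 0.077152
  3  |  dp/dt·Δt = -0.000381  |  p_3 = 0.076772

0.077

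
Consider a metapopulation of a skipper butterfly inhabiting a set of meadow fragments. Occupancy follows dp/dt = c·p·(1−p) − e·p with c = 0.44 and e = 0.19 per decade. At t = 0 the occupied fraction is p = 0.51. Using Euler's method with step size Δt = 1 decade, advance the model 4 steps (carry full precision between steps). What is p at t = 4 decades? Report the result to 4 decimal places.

0.5479

Update rule: p ← p + [c·p·(1−p) − e·p]·Δt with Δt = 1.
p: 0.51000 → 0.52306  (Δp = +0.01306)
p: 0.52306 → 0.53344  (Δp = +0.01039)
p: 0.53344 → 0.54160  (Δp = +0.00815)
p: 0.54160 → 0.54793  (Δp = +0.00634)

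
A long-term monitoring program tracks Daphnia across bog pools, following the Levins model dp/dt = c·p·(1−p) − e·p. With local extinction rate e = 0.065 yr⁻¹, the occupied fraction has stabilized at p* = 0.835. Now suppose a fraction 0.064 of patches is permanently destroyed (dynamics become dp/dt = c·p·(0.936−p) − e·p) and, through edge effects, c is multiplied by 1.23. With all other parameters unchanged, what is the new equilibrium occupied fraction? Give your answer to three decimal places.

Balance c(1−p*) = e gives c = e/(1 − 0.83500) = 0.065/0.16500 = 0.39394.
New p* = 0.936 − e/c = 0.936 − 0.06500/0.48455 = 0.80185.

0.802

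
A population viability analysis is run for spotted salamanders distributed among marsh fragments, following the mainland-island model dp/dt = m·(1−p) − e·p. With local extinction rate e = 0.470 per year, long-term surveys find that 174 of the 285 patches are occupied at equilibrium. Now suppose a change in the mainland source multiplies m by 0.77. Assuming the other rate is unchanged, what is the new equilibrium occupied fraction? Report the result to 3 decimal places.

Observed p* = 174/285 = 0.61053.
Balance m(1−p*) = e·p* gives m = e·p*/(1−p*) = 0.470×0.61053/0.38947 = 0.73677.
New p* = m/(m+e) = 0.56731/(0.56731+0.47000) = 0.54690.

0.547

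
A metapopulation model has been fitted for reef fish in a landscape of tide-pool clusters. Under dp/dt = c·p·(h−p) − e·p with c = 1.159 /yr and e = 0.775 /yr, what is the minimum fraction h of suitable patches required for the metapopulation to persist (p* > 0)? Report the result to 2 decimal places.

0.67

p* = h − e/c is positive only when h > e/c.
h_min = e/c = 0.775/1.159 = 0.6687.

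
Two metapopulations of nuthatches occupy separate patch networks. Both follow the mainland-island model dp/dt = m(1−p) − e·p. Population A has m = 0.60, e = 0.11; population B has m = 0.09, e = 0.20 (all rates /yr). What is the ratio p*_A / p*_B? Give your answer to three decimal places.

2.723

A: p*_A = m/(m+e) = 0.60/0.7100 = 0.8451.
B: p*_B = 0.09/0.2900 = 0.3103.
p*_A / p*_B = 0.8451/0.3103 = 2.7230.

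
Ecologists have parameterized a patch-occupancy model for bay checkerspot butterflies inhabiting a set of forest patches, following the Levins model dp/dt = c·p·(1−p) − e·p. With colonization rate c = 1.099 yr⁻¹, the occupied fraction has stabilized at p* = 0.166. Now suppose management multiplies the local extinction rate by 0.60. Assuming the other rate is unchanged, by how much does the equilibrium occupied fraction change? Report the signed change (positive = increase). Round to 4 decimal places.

0.3336

Balance c(1−p*) = e gives e = 1.099×(1 − 0.16600) = 0.91657.
New p* = 1 − e/c = 1 − 0.54994/1.09900 = 0.49960.
Δp* = 0.49960 − 0.16600 = +0.33360.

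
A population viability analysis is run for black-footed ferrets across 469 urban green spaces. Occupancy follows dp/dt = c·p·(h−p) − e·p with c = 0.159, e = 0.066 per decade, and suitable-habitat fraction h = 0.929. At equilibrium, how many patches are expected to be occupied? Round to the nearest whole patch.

p* = h − e/c = 0.929 − 0.4151 = 0.5139.
Expected occupied patches = N × p* = 469 × 0.5139 = 241.02 ≈ 241.

241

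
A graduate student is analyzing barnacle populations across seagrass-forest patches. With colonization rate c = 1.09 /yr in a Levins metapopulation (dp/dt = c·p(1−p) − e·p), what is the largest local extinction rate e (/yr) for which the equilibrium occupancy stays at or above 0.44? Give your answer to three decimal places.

1 − e/c ≥ 0.44 ⇒ e ≤ c(1 − 0.44) = 1.09 × 0.5600.
e_max = 0.6104.

0.610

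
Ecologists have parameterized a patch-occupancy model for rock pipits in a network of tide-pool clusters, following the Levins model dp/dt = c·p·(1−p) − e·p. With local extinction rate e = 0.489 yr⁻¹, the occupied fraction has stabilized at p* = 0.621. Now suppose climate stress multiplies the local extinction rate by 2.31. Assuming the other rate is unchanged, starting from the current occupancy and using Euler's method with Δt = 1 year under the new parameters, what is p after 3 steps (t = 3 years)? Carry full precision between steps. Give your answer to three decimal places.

0.177

Balance c(1−p*) = e gives c = e/(1 − 0.62100) = 0.489/0.37900 = 1.29024.
Starting from p₀ = 0.62100; update p ← p + (dp/dt)·Δt with the new parameters.
p: 0.62100 → 0.22319  (Δp = -0.39781)
p: 0.22319 → 0.19478  (Δp = -0.02842)
p: 0.19478 → 0.17712  (Δp = -0.01766)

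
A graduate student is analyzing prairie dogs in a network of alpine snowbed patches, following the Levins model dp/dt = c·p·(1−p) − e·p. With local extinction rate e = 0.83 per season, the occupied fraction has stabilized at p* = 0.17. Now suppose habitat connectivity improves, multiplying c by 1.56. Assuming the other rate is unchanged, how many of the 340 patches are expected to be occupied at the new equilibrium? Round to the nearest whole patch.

Balance c(1−p*) = e gives c = e/(1 − 0.17000) = 0.83/0.83000 = 1.00000.
New p* = 1 − e/c = 1 − 0.83000/1.56000 = 0.46795.
Expected occupied = 340 × 0.46795 = 159.10 ≈ 159.

159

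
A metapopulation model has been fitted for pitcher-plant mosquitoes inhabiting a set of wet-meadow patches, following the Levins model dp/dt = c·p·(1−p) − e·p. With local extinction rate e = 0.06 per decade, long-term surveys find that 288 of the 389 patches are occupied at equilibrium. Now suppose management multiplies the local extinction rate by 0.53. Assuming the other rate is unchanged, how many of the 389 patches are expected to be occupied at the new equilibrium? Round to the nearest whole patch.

Observed p* = 288/389 = 0.74036.
Balance c(1−p*) = e gives c = e/(1 − 0.74036) = 0.06/0.25964 = 0.23109.
New p* = 1 − e/c = 1 − 0.03180/0.23109 = 0.86239.
Expected occupied = 389 × 0.86239 = 335.47 ≈ 335.

335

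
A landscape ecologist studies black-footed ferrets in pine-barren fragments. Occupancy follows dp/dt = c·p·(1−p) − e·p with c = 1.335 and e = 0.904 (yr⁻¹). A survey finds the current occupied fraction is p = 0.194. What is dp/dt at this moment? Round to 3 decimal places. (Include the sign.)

0.033

Colonization term: c·p·(1−p) = 1.335×0.194×0.8060 = 0.20875.
Extinction term: e·p = 0.17538.
dp/dt = 0.20875 − 0.17538 = 0.03337.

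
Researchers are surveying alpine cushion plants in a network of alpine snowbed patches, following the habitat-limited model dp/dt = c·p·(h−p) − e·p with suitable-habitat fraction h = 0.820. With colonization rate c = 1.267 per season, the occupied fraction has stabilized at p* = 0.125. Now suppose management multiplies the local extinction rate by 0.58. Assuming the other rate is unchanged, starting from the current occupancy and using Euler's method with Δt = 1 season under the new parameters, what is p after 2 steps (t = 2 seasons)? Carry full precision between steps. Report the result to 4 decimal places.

0.2245

Balance c(h−p*) = e gives e = 1.267×(0.82 − 0.12500) = 0.88056.
Starting from p₀ = 0.12500; update p ← p + (dp/dt)·Δt with the new parameters.
  1  |  dp/dt·Δt = +0.046230  |  p_1 = 0.171230
  2  |  dp/dt·Δt = +0.053298  |  p_2 = 0.224527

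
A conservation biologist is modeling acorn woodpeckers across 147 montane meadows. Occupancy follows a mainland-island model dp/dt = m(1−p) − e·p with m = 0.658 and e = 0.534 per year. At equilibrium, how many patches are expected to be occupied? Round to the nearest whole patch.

p* = m/(m+e) = 0.658/1.1920 = 0.5520.
Expected occupied patches = N × p* = 147 × 0.5520 = 81.15 ≈ 81.

81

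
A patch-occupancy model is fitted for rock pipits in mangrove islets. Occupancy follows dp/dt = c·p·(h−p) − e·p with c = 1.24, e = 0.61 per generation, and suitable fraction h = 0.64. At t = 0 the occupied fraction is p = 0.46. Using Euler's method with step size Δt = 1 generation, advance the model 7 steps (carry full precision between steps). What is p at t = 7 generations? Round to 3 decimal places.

Update rule: p ← p + [c·p·(h−p) − e·p]·Δt with Δt = 1.
step 1: Δp = -0.17793, p = 0.28207
step 2: Δp = -0.04687, p = 0.23520
step 3: Δp = -0.02541, p = 0.20979
step 4: Δp = -0.01606, p = 0.19373
step 5: Δp = -0.01097, p = 0.18276
step 6: Δp = -0.00786, p = 0.17490
step 7: Δp = -0.00582, p = 0.16908

0.169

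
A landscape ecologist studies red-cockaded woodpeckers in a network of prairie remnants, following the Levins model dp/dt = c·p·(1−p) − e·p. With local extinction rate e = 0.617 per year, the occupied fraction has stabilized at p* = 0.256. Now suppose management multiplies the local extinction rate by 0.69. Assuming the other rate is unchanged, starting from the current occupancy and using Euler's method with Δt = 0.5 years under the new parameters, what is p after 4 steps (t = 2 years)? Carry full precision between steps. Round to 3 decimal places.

Balance c(1−p*) = e gives c = e/(1 − 0.25600) = 0.617/0.74400 = 0.82930.
Starting from p₀ = 0.25600; update p ← p + (dp/dt)·Δt with the new parameters.
t = 0.5: p = 0.25600 + (+0.02448) = 0.28048
t = 1: p = 0.28048 + (+0.02398) = 0.30446
t = 1.5: p = 0.30446 + (+0.02300) = 0.32746
t = 2: p = 0.32746 + (+0.02161) = 0.34907

0.349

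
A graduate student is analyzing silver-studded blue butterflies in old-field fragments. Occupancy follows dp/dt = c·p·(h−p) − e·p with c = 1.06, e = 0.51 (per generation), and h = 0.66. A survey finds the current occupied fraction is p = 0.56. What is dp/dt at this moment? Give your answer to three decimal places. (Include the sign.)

-0.226

Colonization term: c·p·(h−p) = 1.06×0.56×0.1000 = 0.05936.
Extinction term: e·p = 0.28560.
dp/dt = 0.05936 − 0.28560 = -0.22624.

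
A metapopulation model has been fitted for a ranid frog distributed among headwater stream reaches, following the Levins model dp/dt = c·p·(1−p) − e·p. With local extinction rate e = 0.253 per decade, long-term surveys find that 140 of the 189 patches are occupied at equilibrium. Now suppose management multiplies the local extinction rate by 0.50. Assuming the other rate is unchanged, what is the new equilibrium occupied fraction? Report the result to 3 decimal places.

Observed p* = 140/189 = 0.74074.
Balance c(1−p*) = e gives c = e/(1 − 0.74074) = 0.253/0.25926 = 0.97585.
New p* = 1 − e/c = 1 − 0.12650/0.97585 = 0.87037.

0.870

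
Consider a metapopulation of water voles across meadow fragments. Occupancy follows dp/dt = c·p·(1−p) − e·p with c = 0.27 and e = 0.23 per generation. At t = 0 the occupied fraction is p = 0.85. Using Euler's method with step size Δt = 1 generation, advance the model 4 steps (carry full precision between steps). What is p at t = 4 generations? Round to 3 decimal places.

0.467

Update rule: p ← p + [c·p·(1−p) − e·p]·Δt with Δt = 1.
step 1: Δp = -0.16107, p = 0.68893
step 2: Δp = -0.10059, p = 0.58834
step 3: Δp = -0.06992, p = 0.51841
step 4: Δp = -0.05183, p = 0.46659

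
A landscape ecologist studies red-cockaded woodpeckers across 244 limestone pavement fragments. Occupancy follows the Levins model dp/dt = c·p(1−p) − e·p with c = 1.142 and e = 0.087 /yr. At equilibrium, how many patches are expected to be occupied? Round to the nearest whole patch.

225

p* = 1 − e/c = 1 − 0.087/1.142 = 0.9238.
Expected occupied patches = N × p* = 244 × 0.9238 = 225.41 ≈ 225.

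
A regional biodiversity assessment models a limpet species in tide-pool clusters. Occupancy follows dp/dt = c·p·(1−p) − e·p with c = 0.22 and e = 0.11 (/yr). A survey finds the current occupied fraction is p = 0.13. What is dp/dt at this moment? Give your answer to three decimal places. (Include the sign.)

0.011

Colonization term: c·p·(1−p) = 0.22×0.13×0.8700 = 0.02488.
Extinction term: e·p = 0.01430.
dp/dt = 0.02488 − 0.01430 = 0.01058.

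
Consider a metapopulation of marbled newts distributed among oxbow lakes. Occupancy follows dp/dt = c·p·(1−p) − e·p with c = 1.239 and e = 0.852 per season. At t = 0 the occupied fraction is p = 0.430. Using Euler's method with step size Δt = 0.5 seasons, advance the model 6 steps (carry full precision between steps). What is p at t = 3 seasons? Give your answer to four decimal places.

Update rule: p ← p + [c·p·(1−p) − e·p]·Δt with Δt = 0.5.
step 1: Δp = -0.03134, p = 0.39866
step 2: Δp = -0.02132, p = 0.37734
step 3: Δp = -0.01519, p = 0.36215
step 4: Δp = -0.01117, p = 0.35098
step 5: Δp = -0.00840, p = 0.34258
step 6: Δp = -0.00642, p = 0.33616

0.3362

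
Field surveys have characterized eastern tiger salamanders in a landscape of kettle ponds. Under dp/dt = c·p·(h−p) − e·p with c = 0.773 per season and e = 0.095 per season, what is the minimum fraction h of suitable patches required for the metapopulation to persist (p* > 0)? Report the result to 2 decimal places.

0.12

p* = h − e/c is positive only when h > e/c.
h_min = e/c = 0.095/0.773 = 0.1229.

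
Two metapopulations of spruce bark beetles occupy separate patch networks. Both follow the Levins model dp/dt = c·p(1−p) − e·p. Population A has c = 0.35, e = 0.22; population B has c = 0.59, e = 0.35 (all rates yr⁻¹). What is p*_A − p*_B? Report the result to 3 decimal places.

A: p*_A = 1 − 0.22/0.35 = 0.3714.
B: p*_B = 1 − 0.35/0.59 = 0.4068.
p*_A − p*_B = 0.3714 − 0.4068 = -0.0354.

-0.035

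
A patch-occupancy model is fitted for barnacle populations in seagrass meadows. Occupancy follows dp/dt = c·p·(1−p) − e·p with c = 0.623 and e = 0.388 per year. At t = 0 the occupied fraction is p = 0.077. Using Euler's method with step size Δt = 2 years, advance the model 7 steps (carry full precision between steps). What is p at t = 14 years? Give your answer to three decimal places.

0.333

Update rule: p ← p + [c·p·(1−p) − e·p]·Δt with Δt = 2.
  1  |  dp/dt·Δt = +0.028802  |  p_1 = 0.105802
  2  |  dp/dt·Δt = +0.035779  |  p_2 = 0.141582
  3  |  dp/dt·Δt = +0.041567  |  p_3 = 0.183149
  4  |  dp/dt·Δt = +0.044285  |  p_4 = 0.227433
  5  |  dp/dt·Δt = +0.042443  |  p_5 = 0.269876
  6  |  dp/dt·Δt = +0.036092  |  p_6 = 0.305968
  7  |  dp/dt·Δt = +0.027159  |  p_7 = 0.333127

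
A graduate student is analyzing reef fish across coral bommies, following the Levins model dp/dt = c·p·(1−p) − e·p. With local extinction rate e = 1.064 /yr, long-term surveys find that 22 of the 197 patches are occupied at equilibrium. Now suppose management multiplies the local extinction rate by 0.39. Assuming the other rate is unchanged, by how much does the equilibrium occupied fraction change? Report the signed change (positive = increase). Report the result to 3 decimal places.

Observed p* = 22/197 = 0.11168.
Balance c(1−p*) = e gives c = e/(1 − 0.11168) = 1.064/0.88832 = 1.19777.
New p* = 1 − e/c = 1 − 0.41496/1.19777 = 0.65356.
Δp* = 0.65356 − 0.11168 = +0.54188.

0.542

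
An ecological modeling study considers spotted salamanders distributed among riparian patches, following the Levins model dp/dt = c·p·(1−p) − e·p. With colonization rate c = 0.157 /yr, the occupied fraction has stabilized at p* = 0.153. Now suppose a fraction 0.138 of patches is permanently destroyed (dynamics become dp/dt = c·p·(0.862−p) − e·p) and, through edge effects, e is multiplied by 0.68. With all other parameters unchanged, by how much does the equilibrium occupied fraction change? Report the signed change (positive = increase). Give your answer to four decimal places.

0.1330

Balance c(1−p*) = e gives e = 0.157×(1 − 0.15300) = 0.13298.
New p* = 0.862 − e/c = 0.862 − 0.09043/0.15700 = 0.28601.
Δp* = 0.28601 − 0.15300 = +0.13301.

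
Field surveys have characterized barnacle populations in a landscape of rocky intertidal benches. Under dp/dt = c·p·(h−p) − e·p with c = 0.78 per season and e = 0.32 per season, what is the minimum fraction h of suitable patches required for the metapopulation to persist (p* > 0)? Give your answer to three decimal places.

0.410

p* = h − e/c is positive only when h > e/c.
h_min = e/c = 0.32/0.78 = 0.4103.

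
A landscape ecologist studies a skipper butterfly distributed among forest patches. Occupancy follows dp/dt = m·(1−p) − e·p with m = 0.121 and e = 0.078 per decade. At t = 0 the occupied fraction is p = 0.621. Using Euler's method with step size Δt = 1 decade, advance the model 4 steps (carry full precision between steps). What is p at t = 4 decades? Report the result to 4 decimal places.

0.6134

Update rule: p ← p + [m·(1−p) − e·p]·Δt with Δt = 1.
  1  |  dp/dt·Δt = -0.002579  |  p_1 = 0.618421
  2  |  dp/dt·Δt = -0.002066  |  p_2 = 0.616355
  3  |  dp/dt·Δt = -0.001655  |  p_3 = 0.614701
  4  |  dp/dt·Δt = -0.001325  |  p_4 = 0.613375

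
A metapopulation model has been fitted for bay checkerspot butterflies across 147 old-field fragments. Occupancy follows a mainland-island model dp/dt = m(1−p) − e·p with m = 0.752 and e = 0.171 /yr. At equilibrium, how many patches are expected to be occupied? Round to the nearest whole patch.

p* = m/(m+e) = 0.752/0.9230 = 0.8147.
Expected occupied patches = N × p* = 147 × 0.8147 = 119.77 ≈ 120.

120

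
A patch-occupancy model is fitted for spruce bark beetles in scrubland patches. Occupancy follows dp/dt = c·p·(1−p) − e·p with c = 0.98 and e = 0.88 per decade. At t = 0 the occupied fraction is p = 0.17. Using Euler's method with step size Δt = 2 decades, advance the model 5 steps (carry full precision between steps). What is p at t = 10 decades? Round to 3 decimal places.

0.116

Update rule: p ← p + [c·p·(1−p) − e·p]·Δt with Δt = 2.
step 1: Δp = -0.02264, p = 0.14736
step 2: Δp = -0.01309, p = 0.13427
step 3: Δp = -0.00848, p = 0.12579
step 4: Δp = -0.00585, p = 0.11993
step 5: Δp = -0.00421, p = 0.11573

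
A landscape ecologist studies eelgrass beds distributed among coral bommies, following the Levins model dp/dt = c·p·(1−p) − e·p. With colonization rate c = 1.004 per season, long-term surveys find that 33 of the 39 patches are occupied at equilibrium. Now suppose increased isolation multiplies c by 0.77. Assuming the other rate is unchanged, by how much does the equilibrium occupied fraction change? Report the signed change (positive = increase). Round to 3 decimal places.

-0.046

Observed p* = 33/39 = 0.84615.
Balance c(1−p*) = e gives e = 1.004×(1 − 0.84615) = 0.15447.
New p* = 1 − e/c = 1 − 0.15447/0.77308 = 0.80019.
Δp* = 0.80019 − 0.84615 = -0.04596.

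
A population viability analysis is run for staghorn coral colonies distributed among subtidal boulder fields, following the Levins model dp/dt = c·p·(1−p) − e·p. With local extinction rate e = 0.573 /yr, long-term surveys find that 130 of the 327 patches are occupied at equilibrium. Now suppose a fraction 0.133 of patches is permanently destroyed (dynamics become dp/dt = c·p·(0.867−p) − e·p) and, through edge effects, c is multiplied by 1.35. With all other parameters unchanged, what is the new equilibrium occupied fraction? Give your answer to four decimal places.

0.4207

Observed p* = 130/327 = 0.39755.
Balance c(1−p*) = e gives c = e/(1 − 0.39755) = 0.573/0.60245 = 0.95112.
New p* = 0.867 − e/c = 0.867 − 0.57300/1.28401 = 0.42074.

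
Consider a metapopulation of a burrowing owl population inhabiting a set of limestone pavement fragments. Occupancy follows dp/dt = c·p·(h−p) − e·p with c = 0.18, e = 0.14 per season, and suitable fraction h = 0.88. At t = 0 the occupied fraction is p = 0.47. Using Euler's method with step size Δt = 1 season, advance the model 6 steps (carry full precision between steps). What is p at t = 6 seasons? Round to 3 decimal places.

0.336

Update rule: p ← p + [c·p·(h−p) − e·p]·Δt with Δt = 1.
  1  |  dp/dt·Δt = -0.031114  |  p_1 = 0.438886
  2  |  dp/dt·Δt = -0.026596  |  p_2 = 0.412290
  3  |  dp/dt·Δt = -0.023011  |  p_3 = 0.389279
  4  |  dp/dt·Δt = -0.020114  |  p_4 = 0.369165
  5  |  dp/dt·Δt = -0.017738  |  p_5 = 0.351427
  6  |  dp/dt·Δt = -0.015764  |  p_6 = 0.335663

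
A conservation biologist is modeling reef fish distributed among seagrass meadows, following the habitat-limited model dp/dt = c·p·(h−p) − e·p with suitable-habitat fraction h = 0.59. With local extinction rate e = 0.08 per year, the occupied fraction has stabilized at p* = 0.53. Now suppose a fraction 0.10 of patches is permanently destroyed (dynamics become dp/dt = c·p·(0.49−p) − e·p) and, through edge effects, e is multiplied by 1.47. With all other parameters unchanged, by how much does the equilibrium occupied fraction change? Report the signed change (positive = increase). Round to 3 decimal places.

Balance c(h−p*) = e gives c = e/(0.59 − 0.53000) = 0.08/0.06000 = 1.33333.
New p* = 0.49 − e/c = 0.49 − 0.11760/1.33333 = 0.40180.
Δp* = 0.40180 − 0.53000 = -0.12820.

-0.128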